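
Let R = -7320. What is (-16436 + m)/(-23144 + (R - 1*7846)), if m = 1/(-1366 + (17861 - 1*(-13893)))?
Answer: 499457167/1164164280 ≈ 0.42903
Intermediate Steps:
m = 1/30388 (m = 1/(-1366 + (17861 + 13893)) = 1/(-1366 + 31754) = 1/30388 ≈ 3.2908e-5)
(-16436 + m)/(-23144 + (R - 1*7846)) = (-16436 + 1/30388)/(-23144 + (-7320 - 1*7846)) = -499457167/(30388*(-23144 + (-7320 - 7846))) = -499457167/(30388*(-23144 - 15166)) = -499457167/30388/(-38310) = -499457167/30388*(-1/38310) = 499457167/1164164280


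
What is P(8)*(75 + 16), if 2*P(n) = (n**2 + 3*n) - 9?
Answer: 7189/2 ≈ 3594.5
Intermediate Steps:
P(n) = -9/2 + n**2/2 + 3*n/2 (P(n) = ((n**2 + 3*n) - 9)/2 = (-9 + n**2 + 3*n)/2 = -9/2 + n**2/2 + 3*n/2)
P(8)*(75 + 16) = (-9/2 + (1/2)*8**2 + (3/2)*8)*(75 + 16) = (-9/2 + (1/2)*64 + 12)*91 = (-9/2 + 32 + 12)*91 = (79/2)*91 = 7189/2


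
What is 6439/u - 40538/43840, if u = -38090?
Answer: -91318909/83493280 ≈ -1.0937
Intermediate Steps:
6439/u - 40538/43840 = 6439/(-38090) - 40538/43840 = 6439*(-1/38090) - 40538*1/43840 = -6439/38090 - 20269/21920 = -91318909/83493280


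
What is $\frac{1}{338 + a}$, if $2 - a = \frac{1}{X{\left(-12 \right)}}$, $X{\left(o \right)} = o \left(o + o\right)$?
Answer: $\frac{288}{97919} \approx 0.0029412$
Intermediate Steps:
$X{\left(o \right)} = 2 o^{2}$ ($X{\left(o \right)} = o 2 o = 2 o^{2}$)
$a = \frac{575}{288}$ ($a = 2 - \frac{1}{2 \left(-12\right)^{2}} = 2 - \frac{1}{2 \cdot 144} = 2 - \frac{1}{288} = \frac{575}{288} \approx 1.9965$)
$\frac{1}{338 + a} = \frac{1}{338 + \frac{575}{288}} = \frac{1}{\frac{97919}{288}} = \frac{288}{97919}$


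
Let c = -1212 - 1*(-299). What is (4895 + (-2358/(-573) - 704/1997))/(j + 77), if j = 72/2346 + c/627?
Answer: 41643712884441/642448938910 ≈ 64.820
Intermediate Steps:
c = -913 (c = -1212 + 299 = -913)
j = -31769/22287 (j = 72/2346 - 913/627 = 72*(1/2346) - 913*1/627 = 12/391 - 83/57 = -31769/22287 ≈ -1.4254)
(4895 + (-2358/(-573) - 704/1997))/(j + 77) = (4895 + (-2358/(-573) - 704/1997))/(-31769/22287 + 77) = (4895 + (-2358*(-1/573) - 704*1/1997))/(1684330/22287) = (4895 + (786/191 - 704/1997))*(22287/1684330) = (4895 + 1435178/381427)*(22287/1684330) = (1868520343/381427)*(22287/1684330) = 41643712884441/642448938910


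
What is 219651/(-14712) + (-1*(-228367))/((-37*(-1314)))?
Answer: -1219876169/119211336 ≈ -10.233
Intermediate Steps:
219651/(-14712) + (-1*(-228367))/((-37*(-1314))) = 219651*(-1/14712) + 228367/48618 = -73217/4904 + 228367*(1/48618) = -73217/4904 + 228367/48618 = -1219876169/119211336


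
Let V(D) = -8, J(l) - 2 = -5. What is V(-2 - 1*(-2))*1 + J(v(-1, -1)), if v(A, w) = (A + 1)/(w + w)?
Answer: -11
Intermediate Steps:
v(A, w) = (1 + A)/(2*w) (v(A, w) = (1 + A)/((2*w)) = (1 + A)*(1/(2*w)) = (1 + A)/(2*w))
J(l) = -3 (J(l) = 2 - 5 = -3)
V(-2 - 1*(-2))*1 + J(v(-1, -1)) = -8*1 - 3 = -8 - 3 = -11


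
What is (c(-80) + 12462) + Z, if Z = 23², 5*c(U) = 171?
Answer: 65126/5 ≈ 13025.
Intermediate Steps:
c(U) = 171/5 (c(U) = (⅕)*171 = 171/5)
Z = 529
(c(-80) + 12462) + Z = (171/5 + 12462) + 529 = 62481/5 + 529 = 65126/5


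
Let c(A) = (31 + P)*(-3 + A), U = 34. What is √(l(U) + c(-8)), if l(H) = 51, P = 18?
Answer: 2*I*√122 ≈ 22.091*I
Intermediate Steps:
c(A) = -147 + 49*A (c(A) = (31 + 18)*(-3 + A) = 49*(-3 + A) = -147 + 49*A)
√(l(U) + c(-8)) = √(51 + (-147 + 49*(-8))) = √(51 + (-147 - 392)) = √(51 - 539) = √(-488) = 2*I*√122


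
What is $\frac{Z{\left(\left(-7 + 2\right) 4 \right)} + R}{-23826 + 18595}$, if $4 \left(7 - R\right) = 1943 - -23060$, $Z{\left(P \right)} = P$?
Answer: $\frac{25055}{20924} \approx 1.1974$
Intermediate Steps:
$R = - \frac{24975}{4}$ ($R = 7 - \frac{1943 - -23060}{4} = 7 - \frac{1943 + 23060}{4} = 7 - \frac{25003}{4} = - \frac{24975}{4} \approx -6243.8$)
$\frac{Z{\left(\left(-7 + 2\right) 4 \right)} + R}{-23826 + 18595} = \frac{\left(-7 + 2\right) 4 - \frac{24975}{4}}{-23826 + 18595} = \frac{\left(-5\right) 4 - \frac{24975}{4}}{-5231} = \left(-20 - \frac{24975}{4}\right) \left(- \frac{1}{5231}\right) = \left(- \frac{25055}{4}\right) \left(- \frac{1}{5231}\right) = \frac{25055}{20924}$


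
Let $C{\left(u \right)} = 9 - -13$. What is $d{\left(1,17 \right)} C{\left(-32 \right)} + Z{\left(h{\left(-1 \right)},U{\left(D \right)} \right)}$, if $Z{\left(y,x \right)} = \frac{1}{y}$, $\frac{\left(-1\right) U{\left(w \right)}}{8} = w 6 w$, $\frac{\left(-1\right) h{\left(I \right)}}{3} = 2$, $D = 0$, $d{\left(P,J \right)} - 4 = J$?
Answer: $\frac{2771}{6} \approx 461.83$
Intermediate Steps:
$C{\left(u \right)} = 22$ ($C{\left(u \right)} = 9 + 13 = 22$)
$d{\left(P,J \right)} = 4 + J$
$h{\left(I \right)} = -6$ ($h{\left(I \right)} = \left(-3\right) 2 = -6$)
$U{\left(w \right)} = - 48 w^{2}$ ($U{\left(w \right)} = - 8 w 6 w = - 8 \cdot 6 w w = - 8 \cdot 6 w^{2} = - 48 w^{2}$)
$d{\left(1,17 \right)} C{\left(-32 \right)} + Z{\left(h{\left(-1 \right)},U{\left(D \right)} \right)} = \left(4 + 17\right) 22 + \frac{1}{-6} = 21 \cdot 22 - \frac{1}{6} = 462 - \frac{1}{6} = \frac{2771}{6}$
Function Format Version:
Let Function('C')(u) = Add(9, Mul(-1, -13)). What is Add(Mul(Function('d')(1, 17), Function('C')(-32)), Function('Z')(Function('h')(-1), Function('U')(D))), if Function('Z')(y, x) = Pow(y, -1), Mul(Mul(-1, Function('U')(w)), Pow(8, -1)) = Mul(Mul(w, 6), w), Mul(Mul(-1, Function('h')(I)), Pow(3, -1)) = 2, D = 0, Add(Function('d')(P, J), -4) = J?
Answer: Rational(2771, 6) ≈ 461.83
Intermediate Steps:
Function('C')(u) = 22 (Function('C')(u) = Add(9, 13) = 22)
Function('d')(P, J) = Add(4, J)
Function('h')(I) = -6 (Function('h')(I) = Mul(-3, 2) = -6)
Function('U')(w) = Mul(-48, Pow(w, 2)) (Function('U')(w) = Mul(-8, Mul(Mul(w, 6), w)) = Mul(-8, Mul(Mul(6, w), w)) = Mul(-8, Mul(6, Pow(w, 2))) = Mul(-48, Pow(w, 2)))
Add(Mul(Function('d')(1, 17), Function('C')(-32)), Function('Z')(Function('h')(-1), Function('U')(D))) = Add(Mul(Add(4, 17), 22), Pow(-6, -1)) = Add(Mul(21, 22), Rational(-1, 6)) = Add(462, Rational(-1, 6)) = Rational(2771, 6)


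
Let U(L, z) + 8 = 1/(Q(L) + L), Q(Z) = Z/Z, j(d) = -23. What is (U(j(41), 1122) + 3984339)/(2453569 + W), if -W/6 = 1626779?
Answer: -87655281/160756310 ≈ -0.54527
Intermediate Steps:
W = -9760674 (W = -6*1626779 = -9760674)
Q(Z) = 1
U(L, z) = -8 + 1/(1 + L)
(U(j(41), 1122) + 3984339)/(2453569 + W) = ((-7 - 8*(-23))/(1 - 23) + 3984339)/(2453569 - 9760674) = ((-7 + 184)/(-22) + 3984339)/(-7307105) = (-1/22*177 + 3984339)*(-1/7307105) = (-177/22 + 3984339)*(-1/7307105) = (87655281/22)*(-1/7307105) = -87655281/160756310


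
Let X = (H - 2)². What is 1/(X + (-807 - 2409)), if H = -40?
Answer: -1/1452 ≈ -0.00068871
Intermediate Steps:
X = 1764 (X = (-40 - 2)² = (-42)² = 1764)
1/(X + (-807 - 2409)) = 1/(1764 + (-807 - 2409)) = 1/(1764 - 3216) = 1/(-1452) = -1/1452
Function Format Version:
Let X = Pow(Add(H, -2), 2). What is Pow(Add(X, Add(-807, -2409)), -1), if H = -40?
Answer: Rational(-1, 1452) ≈ -0.00068871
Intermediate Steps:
X = 1764 (X = Pow(Add(-40, -2), 2) = Pow(-42, 2) = 1764)
Pow(Add(X, Add(-807, -2409)), -1) = Pow(Add(1764, Add(-807, -2409)), -1) = Pow(Add(1764, -3216), -1) = Pow(-1452, -1) = Rational(-1, 1452)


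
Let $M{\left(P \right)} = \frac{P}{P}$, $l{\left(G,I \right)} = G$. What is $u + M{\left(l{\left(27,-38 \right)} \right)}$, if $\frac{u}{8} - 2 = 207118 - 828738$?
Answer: $-4972943$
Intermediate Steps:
$M{\left(P \right)} = 1$
$u = -4972944$ ($u = 16 + 8 \left(207118 - 828738\right) = 16 + 8 \left(-621620\right) = 16 - 4972960 = -4972944$)
$u + M{\left(l{\left(27,-38 \right)} \right)} = -4972944 + 1 = -4972943$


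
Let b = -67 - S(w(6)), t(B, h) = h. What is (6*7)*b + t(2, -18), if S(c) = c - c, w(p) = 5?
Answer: -2832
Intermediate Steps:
S(c) = 0
b = -67 (b = -67 - 1*0 = -67 + 0 = -67)
(6*7)*b + t(2, -18) = (6*7)*(-67) - 18 = 42*(-67) - 18 = -2814 - 18 = -2832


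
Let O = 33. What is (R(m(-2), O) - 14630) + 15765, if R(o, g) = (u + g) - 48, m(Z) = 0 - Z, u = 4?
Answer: 1124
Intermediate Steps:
m(Z) = -Z
R(o, g) = -44 + g (R(o, g) = (4 + g) - 48 = -44 + g)
(R(m(-2), O) - 14630) + 15765 = ((-44 + 33) - 14630) + 15765 = (-11 - 14630) + 15765 = -14641 + 15765 = 1124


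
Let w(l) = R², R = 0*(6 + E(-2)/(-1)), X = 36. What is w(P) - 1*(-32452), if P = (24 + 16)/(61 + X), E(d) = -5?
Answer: 32452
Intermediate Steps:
P = 40/97 (P = (24 + 16)/(61 + 36) = 40/97 ≈ 0.41237)
R = 0 (R = 0*(6 - 5/(-1)) = 0*(6 - 5*(-1)) = 0*(6 + 5) = 0*11 = 0)
w(l) = 0 (w(l) = 0² = 0)
w(P) - 1*(-32452) = 0 - 1*(-32452) = 0 + 32452 = 32452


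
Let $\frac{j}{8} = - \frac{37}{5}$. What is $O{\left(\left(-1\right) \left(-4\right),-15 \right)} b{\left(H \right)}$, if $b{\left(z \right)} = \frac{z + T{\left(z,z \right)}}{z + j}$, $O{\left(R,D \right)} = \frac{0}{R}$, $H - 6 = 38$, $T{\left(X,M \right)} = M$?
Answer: $0$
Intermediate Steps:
$H = 44$ ($H = 6 + 38 = 44$)
$j = - \frac{296}{5}$ ($j = 8 \left(- \frac{37}{5}\right) = - \frac{296}{5} \approx -59.2$)
$O{\left(R,D \right)} = 0$
$b{\left(z \right)} = \frac{2 z}{- \frac{296}{5} + z}$ ($b{\left(z \right)} = \frac{z + z}{z - \frac{296}{5}} = \frac{2 z}{- \frac{296}{5} + z}$)
$O{\left(\left(-1\right) \left(-4\right),-15 \right)} b{\left(H \right)} = 0 \cdot 10 \cdot 44 \frac{1}{-296 + 5 \cdot 44} = 0 \cdot 10 \cdot 44 \frac{1}{-296 + 220} = 0 \cdot 10 \cdot 44 \frac{1}{-76} = 0 \cdot 10 \cdot 44 \left(- \frac{1}{76}\right) = 0 \left(- \frac{110}{19}\right) = 0$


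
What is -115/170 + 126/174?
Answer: 47/986 ≈ 0.047667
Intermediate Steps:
-115/170 + 126/174 = -115*1/170 + 126*(1/174) = -23/34 + 21/29 = 47/986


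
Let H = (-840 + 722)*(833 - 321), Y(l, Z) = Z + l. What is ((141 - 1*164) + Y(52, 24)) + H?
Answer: -60363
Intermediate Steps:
H = -60416 (H = -118*512 = -60416)
((141 - 1*164) + Y(52, 24)) + H = ((141 - 1*164) + (24 + 52)) - 60416 = ((141 - 164) + 76) - 60416 = (-23 + 76) - 60416 = 53 - 60416 = -60363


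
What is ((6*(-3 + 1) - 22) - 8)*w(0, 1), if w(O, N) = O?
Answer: 0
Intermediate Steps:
((6*(-3 + 1) - 22) - 8)*w(0, 1) = ((6*(-3 + 1) - 22) - 8)*0 = ((6*(-2) - 22) - 8)*0 = ((-12 - 22) - 8)*0 = (-34 - 8)*0 = -42*0 = 0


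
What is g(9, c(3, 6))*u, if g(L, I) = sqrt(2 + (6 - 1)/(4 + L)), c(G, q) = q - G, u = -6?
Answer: -6*sqrt(403)/13 ≈ -9.2653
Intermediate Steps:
g(L, I) = sqrt(2 + 5/(4 + L))
g(9, c(3, 6))*u = sqrt((13 + 2*9)/(4 + 9))*(-6) = sqrt((13 + 18)/13)*(-6) = sqrt((1/13)*31)*(-6) = sqrt(31/13)*(-6) = (sqrt(403)/13)*(-6) = -6*sqrt(403)/13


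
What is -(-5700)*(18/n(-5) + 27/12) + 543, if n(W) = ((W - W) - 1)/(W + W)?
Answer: 1039368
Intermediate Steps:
n(W) = -1/(2*W) (n(W) = (0 - 1)/((2*W)) = -1/(2*W))
-(-5700)*(18/n(-5) + 27/12) + 543 = -(-5700)*(18/((-1/2/(-5))) + 27/12) + 543 = -(-5700)*(18/((-1/2*(-1/5))) + 27*(1/12)) + 543 = -(-5700)*(18/(1/10) + 9/4) + 543 = -(-5700)*(18*10 + 9/4) + 543 = -(-5700)*(180 + 9/4) + 543 = -(-5700)*729/4 + 543 = -1425*(-729) + 543 = 1038825 + 543 = 1039368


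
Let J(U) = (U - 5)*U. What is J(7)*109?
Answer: 1526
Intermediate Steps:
J(U) = U*(-5 + U) (J(U) = (-5 + U)*U = U*(-5 + U))
J(7)*109 = (7*(-5 + 7))*109 = (7*2)*109 = 14*109 = 1526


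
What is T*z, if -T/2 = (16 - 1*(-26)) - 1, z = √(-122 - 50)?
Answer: -164*I*√43 ≈ -1075.4*I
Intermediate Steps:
z = 2*I*√43 (z = √(-172) = 2*I*√43 ≈ 13.115*I)
T = -82 (T = -2*((16 - 1*(-26)) - 1) = -2*((16 + 26) - 1) = -2*(42 - 1) = -2*41 = -82)
T*z = -164*I*√43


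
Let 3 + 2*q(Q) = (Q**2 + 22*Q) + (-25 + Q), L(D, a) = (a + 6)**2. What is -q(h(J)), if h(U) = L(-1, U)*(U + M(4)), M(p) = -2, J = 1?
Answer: -623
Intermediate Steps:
L(D, a) = (6 + a)**2
h(U) = (6 + U)**2*(-2 + U) (h(U) = (6 + U)**2*(U - 2) = (6 + U)**2*(-2 + U))
q(Q) = -14 + Q**2/2 + 23*Q/2 (q(Q) = -3/2 + ((Q**2 + 22*Q) + (-25 + Q))/2 = -3/2 + (-25 + Q**2 + 23*Q)/2 = -3/2 + (-25/2 + Q**2/2 + 23*Q/2) = -14 + Q**2/2 + 23*Q/2)
-q(h(J)) = -(-14 + ((6 + 1)**2*(-2 + 1))**2/2 + 23*((6 + 1)**2*(-2 + 1))/2) = -(-14 + (7**2*(-1))**2/2 + 23*(7**2*(-1))/2) = -(-14 + (49*(-1))**2/2 + 23*(49*(-1))/2) = -(-14 + (1/2)*(-49)**2 + (23/2)*(-49)) = -(-14 + (1/2)*2401 - 1127/2) = -(-14 + 2401/2 - 1127/2) = -1*623 = -623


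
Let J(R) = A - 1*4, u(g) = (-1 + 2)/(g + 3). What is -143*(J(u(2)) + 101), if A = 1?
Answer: -14014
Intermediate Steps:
u(g) = 1/(3 + g)
J(R) = -3 (J(R) = 1 - 1*4 = 1 - 4 = -3)
-143*(J(u(2)) + 101) = -143*(-3 + 101) = -143*98 = -14014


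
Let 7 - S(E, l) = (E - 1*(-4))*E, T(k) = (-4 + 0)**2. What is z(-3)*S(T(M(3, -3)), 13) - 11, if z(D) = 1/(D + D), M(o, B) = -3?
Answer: 247/6 ≈ 41.167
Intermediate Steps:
T(k) = 16 (T(k) = (-4)**2 = 16)
S(E, l) = 7 - E*(4 + E) (S(E, l) = 7 - (E - 1*(-4))*E = 7 - (E + 4)*E = 7 - (4 + E)*E = 7 - E*(4 + E))
z(D) = 1/(2*D)
z(-3)*S(T(M(3, -3)), 13) - 11 = ((1/2)/(-3))*(7 - 1*16**2 - 4*16) - 11 = ((1/2)*(-1/3))*(7 - 1*256 - 64) - 11 = -(7 - 256 - 64)/6 - 11 = -1/6*(-313) - 11 = 313/6 - 11 = 247/6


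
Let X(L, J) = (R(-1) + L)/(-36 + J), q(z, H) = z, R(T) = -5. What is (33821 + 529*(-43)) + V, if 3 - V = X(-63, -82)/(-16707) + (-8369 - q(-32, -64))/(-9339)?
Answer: 33987307460228/3068524569 ≈ 11076.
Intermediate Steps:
X(L, J) = (-5 + L)/(-36 + J)
V = 6466383122/3068524569 (V = 3 - (((-5 - 63)/(-36 - 82))/(-16707) + (-8369 - 1*(-32))/(-9339)) = 3 - ((-68/(-118))*(-1/16707) + (-8369 + 32)*(-1/9339)) = 3 - (-1/118*(-68)*(-1/16707) - 8337*(-1/9339)) = 3 - ((34/59)*(-1/16707) + 2779/3113) = 3 - (-34/985713 + 2779/3113) = 3 - 1*2739190585/3068524569 = 3 - 2739190585/3068524569 = 6466383122/3068524569 ≈ 2.1073)
(33821 + 529*(-43)) + V = (33821 + 529*(-43)) + 6466383122/3068524569 = (33821 - 22747) + 6466383122/3068524569 = 11074 + 6466383122/3068524569 = 33987307460228/3068524569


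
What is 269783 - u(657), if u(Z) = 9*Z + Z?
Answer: 263213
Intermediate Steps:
u(Z) = 10*Z
269783 - u(657) = 269783 - 10*657 = 269783 - 1*6570 = 269783 - 6570 = 263213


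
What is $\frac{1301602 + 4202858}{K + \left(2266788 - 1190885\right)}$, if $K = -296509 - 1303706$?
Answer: $- \frac{1376115}{131078} \approx -10.498$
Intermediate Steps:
$K = -1600215$ ($K = -296509 - 1303706 = -1600215$)
$\frac{1301602 + 4202858}{K + \left(2266788 - 1190885\right)} = \frac{1301602 + 4202858}{-1600215 + \left(2266788 - 1190885\right)} = \frac{5504460}{-1600215 + \left(2266788 - 1190885\right)} = \frac{5504460}{-1600215 + 1075903} = \frac{5504460}{-524312} = 5504460 \left(- \frac{1}{524312}\right) = - \frac{1376115}{131078}$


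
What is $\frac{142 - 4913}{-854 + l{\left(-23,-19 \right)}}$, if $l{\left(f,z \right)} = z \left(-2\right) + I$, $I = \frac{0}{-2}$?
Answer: $\frac{4771}{816} \approx 5.8468$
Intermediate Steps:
$I = 0$ ($I = 0 \left(- \frac{1}{2}\right) = 0$)
$l{\left(f,z \right)} = - 2 z$ ($l{\left(f,z \right)} = z \left(-2\right) + 0 = - 2 z + 0 = - 2 z$)
$\frac{142 - 4913}{-854 + l{\left(-23,-19 \right)}} = \frac{142 - 4913}{-854 - -38} = - \frac{4771}{-854 + 38} = - \frac{4771}{-816} = \left(-4771\right) \left(- \frac{1}{816}\right) = \frac{4771}{816}$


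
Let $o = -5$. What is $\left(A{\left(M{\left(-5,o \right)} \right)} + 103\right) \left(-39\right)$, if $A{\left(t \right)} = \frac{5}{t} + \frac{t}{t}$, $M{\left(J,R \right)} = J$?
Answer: $-4017$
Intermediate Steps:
$A{\left(t \right)} = 1 + \frac{5}{t}$ ($A{\left(t \right)} = \frac{5}{t} + 1 = 1 + \frac{5}{t}$)
$\left(A{\left(M{\left(-5,o \right)} \right)} + 103\right) \left(-39\right) = \left(\frac{5 - 5}{-5} + 103\right) \left(-39\right) = \left(\left(- \frac{1}{5}\right) 0 + 103\right) \left(-39\right) = \left(0 + 103\right) \left(-39\right) = 103 \left(-39\right) = -4017$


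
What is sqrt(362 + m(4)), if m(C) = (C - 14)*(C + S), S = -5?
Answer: 2*sqrt(93) ≈ 19.287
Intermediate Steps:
m(C) = (-14 + C)*(-5 + C) (m(C) = (C - 14)*(C - 5) = (-14 + C)*(-5 + C))
sqrt(362 + m(4)) = sqrt(362 + (70 + 4**2 - 19*4)) = sqrt(362 + (70 + 16 - 76)) = sqrt(362 + 10) = sqrt(372) = 2*sqrt(93)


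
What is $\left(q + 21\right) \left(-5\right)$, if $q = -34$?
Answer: $65$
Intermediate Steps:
$\left(q + 21\right) \left(-5\right) = \left(-34 + 21\right) \left(-5\right) = \left(-13\right) \left(-5\right) = 65$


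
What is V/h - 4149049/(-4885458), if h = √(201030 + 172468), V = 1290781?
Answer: 4149049/4885458 + 1290781*√202/8686 ≈ 2112.9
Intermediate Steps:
h = 43*√202 (h = √373498 = 43*√202 ≈ 611.14)
V/h - 4149049/(-4885458) = 1290781/((43*√202)) - 4149049/(-4885458) = 1290781*(√202/8686) - 4149049*(-1/4885458) = 1290781*√202/8686 + 4149049/4885458 = 4149049/4885458 + 1290781*√202/8686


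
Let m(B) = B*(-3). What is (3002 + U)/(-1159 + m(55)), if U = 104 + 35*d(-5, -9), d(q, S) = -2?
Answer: -759/331 ≈ -2.2931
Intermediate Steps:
m(B) = -3*B
U = 34 (U = 104 + 35*(-2) = 104 - 70 = 34)
(3002 + U)/(-1159 + m(55)) = (3002 + 34)/(-1159 - 3*55) = 3036/(-1159 - 165) = 3036/(-1324) = 3036*(-1/1324) = -759/331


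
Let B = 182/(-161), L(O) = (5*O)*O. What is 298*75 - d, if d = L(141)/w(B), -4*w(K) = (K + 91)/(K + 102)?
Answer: 322891950/689 ≈ 4.6864e+5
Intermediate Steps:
L(O) = 5*O²
B = -26/23 (B = 182*(-1/161) = -26/23 ≈ -1.1304)
w(K) = -(91 + K)/(4*(102 + K)) (w(K) = -(K + 91)/(4*(K + 102)) = -(91 + K)/(4*(102 + K)))
d = -307492800/689 (d = (5*141²)/(((-91 - 1*(-26/23))/(4*(102 - 26/23)))) = (5*19881)/(((-91 + 26/23)/(4*(2320/23)))) = 99405/(((¼)*(23/2320)*(-2067/23))) = 99405/(-2067/9280) = 99405*(-9280/2067) = -307492800/689 ≈ -4.4629e+5)
298*75 - d = 298*75 - 1*(-307492800/689) = 22350 + 307492800/689 = 322891950/689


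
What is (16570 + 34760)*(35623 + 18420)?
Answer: 2774027190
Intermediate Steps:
(16570 + 34760)*(35623 + 18420) = 51330*54043 = 2774027190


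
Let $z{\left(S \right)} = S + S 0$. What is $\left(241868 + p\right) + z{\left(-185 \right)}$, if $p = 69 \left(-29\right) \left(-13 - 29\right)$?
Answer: $325725$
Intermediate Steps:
$p = 84042$ ($p = \left(-2001\right) \left(-42\right) = 84042$)
$z{\left(S \right)} = S$ ($z{\left(S \right)} = S + 0 = S$)
$\left(241868 + p\right) + z{\left(-185 \right)} = \left(241868 + 84042\right) - 185 = 325910 - 185 = 325725$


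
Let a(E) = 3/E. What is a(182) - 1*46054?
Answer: -8381825/182 ≈ -46054.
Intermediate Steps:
a(182) - 1*46054 = 3/182 - 1*46054 = 3*(1/182) - 46054 = 3/182 - 46054 = -8381825/182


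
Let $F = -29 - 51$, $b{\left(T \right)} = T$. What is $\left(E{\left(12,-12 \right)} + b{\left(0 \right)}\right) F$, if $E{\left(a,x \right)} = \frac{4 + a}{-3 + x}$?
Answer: $\frac{256}{3} \approx 85.333$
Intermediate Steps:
$E{\left(a,x \right)} = \frac{4 + a}{-3 + x}$
$F = -80$
$\left(E{\left(12,-12 \right)} + b{\left(0 \right)}\right) F = \left(\frac{4 + 12}{-3 - 12} + 0\right) \left(-80\right) = \left(\frac{1}{-15} \cdot 16 + 0\right) \left(-80\right) = \left(\left(- \frac{1}{15}\right) 16 + 0\right) \left(-80\right) = \left(- \frac{16}{15} + 0\right) \left(-80\right) = \left(- \frac{16}{15}\right) \left(-80\right) = \frac{256}{3}$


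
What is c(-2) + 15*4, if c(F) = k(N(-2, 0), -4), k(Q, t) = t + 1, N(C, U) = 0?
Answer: 57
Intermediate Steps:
k(Q, t) = 1 + t
c(F) = -3 (c(F) = 1 - 4 = -3)
c(-2) + 15*4 = -3 + 15*4 = -3 + 60 = 57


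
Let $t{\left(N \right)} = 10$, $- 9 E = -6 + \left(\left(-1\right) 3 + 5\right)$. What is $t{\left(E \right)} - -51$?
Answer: $61$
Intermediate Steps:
$E = \frac{4}{9}$ ($E = - \frac{-6 + \left(\left(-1\right) 3 + 5\right)}{9} = - \frac{-6 + \left(-3 + 5\right)}{9} = - \frac{-6 + 2}{9} = \left(- \frac{1}{9}\right) \left(-4\right) = \frac{4}{9} \approx 0.44444$)
$t{\left(E \right)} - -51 = 10 - -51 = 10 + 51 = 61$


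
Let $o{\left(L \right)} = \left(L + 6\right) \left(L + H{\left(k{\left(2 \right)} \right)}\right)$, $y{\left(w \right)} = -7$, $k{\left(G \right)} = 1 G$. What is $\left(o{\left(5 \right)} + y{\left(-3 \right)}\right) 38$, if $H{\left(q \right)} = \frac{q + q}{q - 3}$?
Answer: $152$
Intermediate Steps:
$k{\left(G \right)} = G$
$H{\left(q \right)} = \frac{2 q}{-3 + q}$
$o{\left(L \right)} = \left(-4 + L\right) \left(6 + L\right)$ ($o{\left(L \right)} = \left(L + 6\right) \left(L + 2 \cdot 2 \frac{1}{-3 + 2}\right) = \left(6 + L\right) \left(L + 2 \cdot 2 \frac{1}{-1}\right) = \left(6 + L\right) \left(L + 2 \cdot 2 \left(-1\right)\right) = \left(6 + L\right) \left(L - 4\right) = \left(6 + L\right) \left(-4 + L\right) = \left(-4 + L\right) \left(6 + L\right)$)
$\left(o{\left(5 \right)} + y{\left(-3 \right)}\right) 38 = \left(\left(-24 + 5^{2} + 2 \cdot 5\right) - 7\right) 38 = \left(\left(-24 + 25 + 10\right) - 7\right) 38 = \left(11 - 7\right) 38 = 4 \cdot 38 = 152$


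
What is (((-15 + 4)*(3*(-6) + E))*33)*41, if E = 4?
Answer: 208362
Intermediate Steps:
(((-15 + 4)*(3*(-6) + E))*33)*41 = (((-15 + 4)*(3*(-6) + 4))*33)*41 = (-11*(-18 + 4)*33)*41 = (-11*(-14)*33)*41 = (154*33)*41 = 5082*41 = 208362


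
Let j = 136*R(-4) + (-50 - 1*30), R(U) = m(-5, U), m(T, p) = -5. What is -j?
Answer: 760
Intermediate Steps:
R(U) = -5
j = -760 (j = 136*(-5) + (-50 - 1*30) = -680 + (-50 - 30) = -680 - 80 = -760)
-j = -1*(-760) = 760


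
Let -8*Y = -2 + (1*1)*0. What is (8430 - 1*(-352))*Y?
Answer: 4391/2 ≈ 2195.5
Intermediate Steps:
Y = 1/4 (Y = -(-2 + (1*1)*0)/8 = -(-2 + 1*0)/8 = -(-2 + 0)/8 = -1/8*(-2) = 1/4 ≈ 0.25000)
(8430 - 1*(-352))*Y = (8430 - 1*(-352))*(1/4) = (8430 + 352)*(1/4) = 8782*(1/4) = 4391/2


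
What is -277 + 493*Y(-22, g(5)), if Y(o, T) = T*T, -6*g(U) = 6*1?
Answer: 216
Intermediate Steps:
g(U) = -1
Y(o, T) = T²
-277 + 493*Y(-22, g(5)) = -277 + 493*(-1)² = -277 + 493*1 = -277 + 493 = 216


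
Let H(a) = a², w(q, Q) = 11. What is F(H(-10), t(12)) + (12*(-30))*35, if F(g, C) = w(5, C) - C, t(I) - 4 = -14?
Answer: -12579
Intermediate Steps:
t(I) = -10 (t(I) = 4 - 14 = -10)
F(g, C) = 11 - C
F(H(-10), t(12)) + (12*(-30))*35 = (11 - 1*(-10)) + (12*(-30))*35 = (11 + 10) - 360*35 = 21 - 12600 = -12579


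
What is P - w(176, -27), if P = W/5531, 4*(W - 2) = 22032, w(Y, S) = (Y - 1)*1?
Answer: -962415/5531 ≈ -174.00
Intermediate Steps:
w(Y, S) = -1 + Y (w(Y, S) = (-1 + Y)*1 = -1 + Y)
W = 5510 (W = 2 + (¼)*22032 = 2 + 5508 = 5510)
P = 5510/5531 ≈ 0.99620
P - w(176, -27) = 5510/5531 - (-1 + 176) = 5510/5531 - 1*175 = 5510/5531 - 175 = -962415/5531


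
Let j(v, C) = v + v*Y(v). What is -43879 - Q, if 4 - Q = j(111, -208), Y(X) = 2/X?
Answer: -43770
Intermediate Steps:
j(v, C) = 2 + v (j(v, C) = v + v*(2/v) = v + 2 = 2 + v)
Q = -109 (Q = 4 - (2 + 111) = 4 - 1*113 = 4 - 113 = -109)
-43879 - Q = -43879 - 1*(-109) = -43879 + 109 = -43770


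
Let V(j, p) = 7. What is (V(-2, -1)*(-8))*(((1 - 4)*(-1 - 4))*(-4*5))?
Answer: 16800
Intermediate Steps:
(V(-2, -1)*(-8))*(((1 - 4)*(-1 - 4))*(-4*5)) = (7*(-8))*(((1 - 4)*(-1 - 4))*(-4*5)) = -56*(-3*(-5))*(-20) = -840*(-20) = -56*(-300) = 16800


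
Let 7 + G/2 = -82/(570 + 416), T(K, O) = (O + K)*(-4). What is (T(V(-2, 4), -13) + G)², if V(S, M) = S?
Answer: 510579216/243049 ≈ 2100.7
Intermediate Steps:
T(K, O) = -4*K - 4*O (T(K, O) = (K + O)*(-4) = -4*K - 4*O)
G = -6984/493 (G = -14 + 2*(-82/(570 + 416)) = -14 + 2*(-82/986) = -14 + 2*(-82*1/986) = -14 + 2*(-41/493) = -14 - 82/493 = -6984/493 ≈ -14.166)
(T(V(-2, 4), -13) + G)² = ((-4*(-2) - 4*(-13)) - 6984/493)² = ((8 + 52) - 6984/493)² = (60 - 6984/493)² = (22596/493)² = 510579216/243049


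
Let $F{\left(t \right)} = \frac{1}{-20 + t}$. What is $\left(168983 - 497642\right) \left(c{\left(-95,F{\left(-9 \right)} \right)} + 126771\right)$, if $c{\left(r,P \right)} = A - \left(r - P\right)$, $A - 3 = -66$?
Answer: $- \frac{1208573139474}{29} \approx -4.1675 \cdot 10^{10}$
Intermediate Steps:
$A = -63$ ($A = 3 - 66 = -63$)
$c{\left(r,P \right)} = -63 + P - r$ ($c{\left(r,P \right)} = -63 - \left(r - P\right) = -63 + \left(P - r\right) = -63 + P - r$)
$\left(168983 - 497642\right) \left(c{\left(-95,F{\left(-9 \right)} \right)} + 126771\right) = \left(168983 - 497642\right) \left(\left(-63 + \frac{1}{-20 - 9} - -95\right) + 126771\right) = - 328659 \left(\left(-63 + \frac{1}{-29} + 95\right) + 126771\right) = - 328659 \left(\left(-63 - \frac{1}{29} + 95\right) + 126771\right) = - 328659 \left(\frac{927}{29} + 126771\right) = \left(-328659\right) \frac{3677286}{29} = - \frac{1208573139474}{29}$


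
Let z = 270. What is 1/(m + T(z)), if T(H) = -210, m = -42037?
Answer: -1/42247 ≈ -2.3670e-5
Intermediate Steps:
1/(m + T(z)) = 1/(-42037 - 210) = 1/(-42247) = -1/42247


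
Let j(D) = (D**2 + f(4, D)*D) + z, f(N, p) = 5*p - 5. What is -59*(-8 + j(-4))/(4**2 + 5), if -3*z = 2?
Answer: -2714/9 ≈ -301.56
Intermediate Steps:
z = -2/3 (z = -1/3*2 = -2/3 ≈ -0.66667)
f(N, p) = -5 + 5*p
j(D) = -2/3 + D**2 + D*(-5 + 5*D) (j(D) = (D**2 + (-5 + 5*D)*D) - 2/3 = (D**2 + D*(-5 + 5*D)) - 2/3 = -2/3 + D**2 + D*(-5 + 5*D))
-59*(-8 + j(-4))/(4**2 + 5) = -59*(-8 + (-2/3 - 5*(-4) + 6*(-4)**2))/(4**2 + 5) = -59*(-8 + (-2/3 + 20 + 6*16))/(16 + 5) = -59*(-8 + (-2/3 + 20 + 96))/21 = -59*(-8 + 346/3)/21 = -18998/(3*21) = -59*46/9 = -2714/9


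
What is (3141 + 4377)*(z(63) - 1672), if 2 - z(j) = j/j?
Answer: -12562578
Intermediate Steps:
z(j) = 1 (z(j) = 2 - j/j = 2 - 1*1 = 2 - 1 = 1)
(3141 + 4377)*(z(63) - 1672) = (3141 + 4377)*(1 - 1672) = 7518*(-1671) = -12562578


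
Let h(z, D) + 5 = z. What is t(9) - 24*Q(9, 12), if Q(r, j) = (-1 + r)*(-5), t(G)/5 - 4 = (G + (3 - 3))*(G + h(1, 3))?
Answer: 1205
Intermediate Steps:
h(z, D) = -5 + z
t(G) = 20 + 5*G*(-4 + G) (t(G) = 20 + 5*((G + (3 - 3))*(G + (-5 + 1))) = 20 + 5*((G + 0)*(G - 4)) = 20 + 5*(G*(-4 + G)) = 20 + 5*G*(-4 + G))
Q(r, j) = 5 - 5*r
t(9) - 24*Q(9, 12) = (20 - 20*9 + 5*9²) - 24*(5 - 5*9) = (20 - 180 + 5*81) - 24*(5 - 45) = (20 - 180 + 405) - 24*(-40) = 245 + 960 = 1205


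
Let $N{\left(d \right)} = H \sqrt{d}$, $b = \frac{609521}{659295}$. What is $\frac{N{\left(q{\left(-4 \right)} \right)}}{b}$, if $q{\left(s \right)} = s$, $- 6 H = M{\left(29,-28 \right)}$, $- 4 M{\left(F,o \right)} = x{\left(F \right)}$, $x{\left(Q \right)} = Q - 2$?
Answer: $\frac{5933655 i}{2438084} \approx 2.4337 i$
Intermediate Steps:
$x{\left(Q \right)} = -2 + Q$ ($x{\left(Q \right)} = Q - 2 = -2 + Q$)
$M{\left(F,o \right)} = \frac{1}{2} - \frac{F}{4}$ ($M{\left(F,o \right)} = - \frac{-2 + F}{4} = \frac{1}{2} - \frac{F}{4}$)
$b = \frac{609521}{659295}$ ($b = 609521 \cdot \frac{1}{659295} = \frac{609521}{659295} \approx 0.9245$)
$H = \frac{9}{8}$ ($H = - \frac{\frac{1}{2} - \frac{29}{4}}{6} = \left(- \frac{1}{6}\right) \left(- \frac{27}{4}\right) = \frac{9}{8} \approx 1.125$)
$N{\left(d \right)} = \frac{9 \sqrt{d}}{8}$
$\frac{N{\left(q{\left(-4 \right)} \right)}}{b} = \frac{\frac{9}{8} \sqrt{-4}}{\frac{609521}{659295}} = \frac{9 \cdot 2 i}{8} \cdot \frac{659295}{609521} = \frac{9 i}{4} \cdot \frac{659295}{609521} = \frac{5933655 i}{2438084}$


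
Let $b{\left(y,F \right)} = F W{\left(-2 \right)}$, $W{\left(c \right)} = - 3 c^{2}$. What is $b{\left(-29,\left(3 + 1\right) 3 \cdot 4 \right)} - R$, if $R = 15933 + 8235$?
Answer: $-24744$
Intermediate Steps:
$R = 24168$
$b{\left(y,F \right)} = - 12 F$ ($b{\left(y,F \right)} = F \left(- 3 \left(-2\right)^{2}\right) = F \left(\left(-3\right) 4\right) = F \left(-12\right) = - 12 F$)
$b{\left(-29,\left(3 + 1\right) 3 \cdot 4 \right)} - R = - 12 \left(3 + 1\right) 3 \cdot 4 - 24168 = - 12 \cdot 4 \cdot 3 \cdot 4 - 24168 = - 12 \cdot 12 \cdot 4 - 24168 = \left(-12\right) 48 - 24168 = -576 - 24168 = -24744$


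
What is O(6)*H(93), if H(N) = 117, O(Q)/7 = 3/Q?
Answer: 819/2 ≈ 409.50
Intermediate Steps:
O(Q) = 21/Q (O(Q) = 7*(3/Q) = 21/Q)
O(6)*H(93) = (21/6)*117 = (21*(1/6))*117 = (7/2)*117 = 819/2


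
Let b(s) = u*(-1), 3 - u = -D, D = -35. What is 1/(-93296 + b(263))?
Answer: -1/93264 ≈ -1.0722e-5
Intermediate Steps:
u = -32 (u = 3 - (-1)*(-35) = 3 - 1*35 = 3 - 35 = -32)
b(s) = 32 (b(s) = -32*(-1) = 32)
1/(-93296 + b(263)) = 1/(-93296 + 32) = 1/(-93264) = -1/93264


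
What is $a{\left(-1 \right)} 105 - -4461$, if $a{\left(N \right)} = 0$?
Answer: $4461$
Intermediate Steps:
$a{\left(-1 \right)} 105 - -4461 = 0 \cdot 105 - -4461 = 0 + 4461 = 4461$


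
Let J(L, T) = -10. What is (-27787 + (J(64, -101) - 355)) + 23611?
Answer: -4541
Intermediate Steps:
(-27787 + (J(64, -101) - 355)) + 23611 = (-27787 + (-10 - 355)) + 23611 = (-27787 - 365) + 23611 = -28152 + 23611 = -4541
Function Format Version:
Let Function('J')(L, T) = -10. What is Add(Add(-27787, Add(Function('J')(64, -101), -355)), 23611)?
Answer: -4541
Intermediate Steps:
Add(Add(-27787, Add(Function('J')(64, -101), -355)), 23611) = Add(Add(-27787, Add(-10, -355)), 23611) = Add(Add(-27787, -365), 23611) = Add(-28152, 23611) = -4541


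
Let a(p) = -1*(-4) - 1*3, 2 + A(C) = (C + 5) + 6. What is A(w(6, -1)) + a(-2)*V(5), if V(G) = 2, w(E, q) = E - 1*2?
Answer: 15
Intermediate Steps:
w(E, q) = -2 + E (w(E, q) = E - 2 = -2 + E)
A(C) = 9 + C (A(C) = -2 + ((C + 5) + 6) = -2 + ((5 + C) + 6) = -2 + (11 + C) = 9 + C)
a(p) = 1 (a(p) = 4 - 3 = 1)
A(w(6, -1)) + a(-2)*V(5) = (9 + (-2 + 6)) + 1*2 = (9 + 4) + 2 = 13 + 2 = 15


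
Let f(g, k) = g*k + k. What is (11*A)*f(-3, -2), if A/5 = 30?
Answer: 6600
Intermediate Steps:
A = 150 (A = 5*30 = 150)
f(g, k) = k + g*k
(11*A)*f(-3, -2) = (11*150)*(-2*(1 - 3)) = 1650*(-2*(-2)) = 1650*4 = 6600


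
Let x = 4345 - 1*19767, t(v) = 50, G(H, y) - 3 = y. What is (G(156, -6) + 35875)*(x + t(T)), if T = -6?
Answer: -551424384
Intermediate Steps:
G(H, y) = 3 + y
x = -15422 (x = 4345 - 19767 = -15422)
(G(156, -6) + 35875)*(x + t(T)) = ((3 - 6) + 35875)*(-15422 + 50) = (-3 + 35875)*(-15372) = 35872*(-15372) = -551424384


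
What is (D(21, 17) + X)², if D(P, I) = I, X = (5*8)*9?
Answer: 142129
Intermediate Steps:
X = 360 (X = 40*9 = 360)
(D(21, 17) + X)² = (17 + 360)² = 377² = 142129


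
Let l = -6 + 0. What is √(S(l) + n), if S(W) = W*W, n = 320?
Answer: 2*√89 ≈ 18.868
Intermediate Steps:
l = -6
S(W) = W²
√(S(l) + n) = √((-6)² + 320) = √(36 + 320) = √356 = 2*√89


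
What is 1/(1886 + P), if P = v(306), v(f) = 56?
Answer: 1/1942 ≈ 0.00051493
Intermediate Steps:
P = 56
1/(1886 + P) = 1/(1886 + 56) = 1/1942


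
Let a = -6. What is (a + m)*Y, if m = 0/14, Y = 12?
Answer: -72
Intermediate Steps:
m = 0 (m = 0*(1/14) = 0)
(a + m)*Y = (-6 + 0)*12 = -6*12 = -72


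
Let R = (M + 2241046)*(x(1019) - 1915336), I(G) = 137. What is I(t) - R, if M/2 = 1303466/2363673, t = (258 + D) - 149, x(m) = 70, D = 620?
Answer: 3381786790806952647/787891 ≈ 4.2922e+12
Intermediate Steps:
t = 729 (t = (258 + 620) - 149 = 878 - 149 = 729)
M = 2606932/2363673 (M = 2*(1303466/2363673) = 2606932/2363673 ≈ 1.1029)
R = -3381786790699011580/787891 (R = (2606932/2363673 + 2241046)*(70 - 1915336) = (5297102528890/2363673)*(-1915266) = -3381786790699011580/787891 ≈ -4.2922e+12)
I(t) - R = 137 - 1*(-3381786790699011580/787891) = 137 + 3381786790699011580/787891 = 3381786790806952647/787891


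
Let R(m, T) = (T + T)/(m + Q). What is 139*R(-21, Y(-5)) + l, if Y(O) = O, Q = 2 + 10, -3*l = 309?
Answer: 463/9 ≈ 51.444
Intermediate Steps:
l = -103 (l = -1/3*309 = -103)
Q = 12
R(m, T) = 2*T/(12 + m) (R(m, T) = (T + T)/(m + 12) = (2*T)/(12 + m) = 2*T/(12 + m))
139*R(-21, Y(-5)) + l = 139*(2*(-5)/(12 - 21)) - 103 = 139*(2*(-5)/(-9)) - 103 = 139*(2*(-5)*(-1/9)) - 103 = 139*(10/9) - 103 = 1390/9 - 103 = 463/9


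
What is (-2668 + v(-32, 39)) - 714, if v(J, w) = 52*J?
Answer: -5046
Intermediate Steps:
(-2668 + v(-32, 39)) - 714 = (-2668 + 52*(-32)) - 714 = (-2668 - 1664) - 714 = -4332 - 714 = -5046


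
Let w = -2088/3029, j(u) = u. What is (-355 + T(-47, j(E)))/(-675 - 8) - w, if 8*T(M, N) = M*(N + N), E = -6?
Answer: 4575709/4137614 ≈ 1.1059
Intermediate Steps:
T(M, N) = M*N/4 (T(M, N) = (M*(N + N))/8 = (M*(2*N))/8 = (2*M*N)/8 = M*N/4)
w = -2088/3029 (w = -2088*1/3029 = -2088/3029 ≈ -0.68934)
(-355 + T(-47, j(E)))/(-675 - 8) - w = (-355 + (¼)*(-47)*(-6))/(-675 - 8) - 1*(-2088/3029) = (-355 + 141/2)/(-683) + 2088/3029 = -569/2*(-1/683) + 2088/3029 = 569/1366 + 2088/3029 = 4575709/4137614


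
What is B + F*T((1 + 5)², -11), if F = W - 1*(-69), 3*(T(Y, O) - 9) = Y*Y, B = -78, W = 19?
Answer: 38730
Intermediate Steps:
T(Y, O) = 9 + Y²/3 (T(Y, O) = 9 + (Y*Y)/3 = 9 + Y²/3)
F = 88 (F = 19 - 1*(-69) = 19 + 69 = 88)
B + F*T((1 + 5)², -11) = -78 + 88*(9 + ((1 + 5)²)²/3) = -78 + 88*(9 + (6²)²/3) = -78 + 88*(9 + (⅓)*36²) = -78 + 88*(9 + (⅓)*1296) = -78 + 88*(9 + 432) = -78 + 88*441 = -78 + 38808 = 38730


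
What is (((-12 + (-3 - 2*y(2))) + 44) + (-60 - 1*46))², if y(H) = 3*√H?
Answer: 6001 + 924*√2 ≈ 7307.7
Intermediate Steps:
(((-12 + (-3 - 2*y(2))) + 44) + (-60 - 1*46))² = (((-12 + (-3 - 6*√2)) + 44) + (-60 - 1*46))² = (((-12 + (-3 - 6*√2)) + 44) + (-60 - 46))² = (((-15 - 6*√2) + 44) - 106)² = ((29 - 6*√2) - 106)² = (-77 - 6*√2)²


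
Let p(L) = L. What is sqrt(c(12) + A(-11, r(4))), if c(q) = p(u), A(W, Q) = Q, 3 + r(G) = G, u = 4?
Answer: sqrt(5) ≈ 2.2361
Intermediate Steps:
r(G) = -3 + G
c(q) = 4
sqrt(c(12) + A(-11, r(4))) = sqrt(4 + (-3 + 4)) = sqrt(4 + 1) = sqrt(5)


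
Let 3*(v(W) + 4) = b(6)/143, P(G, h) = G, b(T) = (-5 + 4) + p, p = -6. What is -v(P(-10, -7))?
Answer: 1723/429 ≈ 4.0163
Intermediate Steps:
b(T) = -7 (b(T) = (-5 + 4) - 6 = -1 - 6 = -7)
v(W) = -1723/429 (v(W) = -4 + (-7/143)/3 = -4 + (-7*1/143)/3 = -4 + (1/3)*(-7/143) = -4 - 7/429 = -1723/429)
-v(P(-10, -7)) = -1*(-1723/429) = 1723/429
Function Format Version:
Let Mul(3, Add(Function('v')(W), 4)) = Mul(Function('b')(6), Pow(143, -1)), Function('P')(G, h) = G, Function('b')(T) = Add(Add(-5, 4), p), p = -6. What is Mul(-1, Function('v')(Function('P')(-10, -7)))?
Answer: Rational(1723, 429) ≈ 4.0163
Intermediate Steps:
Function('b')(T) = -7 (Function('b')(T) = Add(Add(-5, 4), -6) = Add(-1, -6) = -7)
Function('v')(W) = Rational(-1723, 429) (Function('v')(W) = Add(-4, Mul(Rational(1, 3), Mul(-7, Pow(143, -1)))) = Add(-4, Mul(Rational(1, 3), Mul(-7, Rational(1, 143)))) = Add(-4, Mul(Rational(1, 3), Rational(-7, 143))) = Add(-4, Rational(-7, 429)) = Rational(-1723, 429))
Mul(-1, Function('v')(Function('P')(-10, -7))) = Mul(-1, Rational(-1723, 429)) = Rational(1723, 429)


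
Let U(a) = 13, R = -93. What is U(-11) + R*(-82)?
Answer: 7639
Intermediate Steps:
U(-11) + R*(-82) = 13 - 93*(-82) = 13 + 7626 = 7639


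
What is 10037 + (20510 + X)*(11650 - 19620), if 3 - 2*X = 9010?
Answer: -127561768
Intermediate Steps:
X = -9007/2 (X = 3/2 - ½*9010 = 3/2 - 4505 = -9007/2 ≈ -4503.5)
10037 + (20510 + X)*(11650 - 19620) = 10037 + (20510 - 9007/2)*(11650 - 19620) = 10037 + (32013/2)*(-7970) = 10037 - 127571805 = -127561768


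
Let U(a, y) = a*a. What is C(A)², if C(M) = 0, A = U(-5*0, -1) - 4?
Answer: 0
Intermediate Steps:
U(a, y) = a²
A = -4 (A = (-5*0)² - 4 = 0² - 4 = 0 - 4 = -4)
C(A)² = 0² = 0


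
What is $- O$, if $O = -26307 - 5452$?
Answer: $31759$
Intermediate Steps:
$O = -31759$ ($O = -26307 - 5452 = -31759$)
$- O = \left(-1\right) \left(-31759\right) = 31759$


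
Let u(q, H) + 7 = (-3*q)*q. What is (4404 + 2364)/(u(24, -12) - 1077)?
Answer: -1692/703 ≈ -2.4068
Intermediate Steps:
u(q, H) = -7 - 3*q² (u(q, H) = -7 + (-3*q)*q = -7 - 3*q²)
(4404 + 2364)/(u(24, -12) - 1077) = (4404 + 2364)/((-7 - 3*24²) - 1077) = 6768/((-7 - 3*576) - 1077) = 6768/((-7 - 1728) - 1077) = 6768/(-1735 - 1077) = 6768/(-2812) = 6768*(-1/2812) = -1692/703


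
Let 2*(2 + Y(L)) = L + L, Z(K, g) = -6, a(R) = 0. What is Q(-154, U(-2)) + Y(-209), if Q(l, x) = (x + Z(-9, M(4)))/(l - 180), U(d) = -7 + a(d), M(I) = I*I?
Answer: -70461/334 ≈ -210.96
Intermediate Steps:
M(I) = I**2
U(d) = -7 (U(d) = -7 + 0 = -7)
Y(L) = -2 + L (Y(L) = -2 + (L + L)/2 = -2 + (2*L)/2 = -2 + L)
Q(l, x) = (-6 + x)/(-180 + l) (Q(l, x) = (x - 6)/(l - 180) = (-6 + x)/(-180 + l))
Q(-154, U(-2)) + Y(-209) = (-6 - 7)/(-180 - 154) + (-2 - 209) = -13/(-334) - 211 = -1/334*(-13) - 211 = 13/334 - 211 = -70461/334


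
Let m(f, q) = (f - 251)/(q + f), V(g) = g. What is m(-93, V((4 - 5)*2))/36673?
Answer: 344/3483935 ≈ 9.8739e-5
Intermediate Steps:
m(f, q) = (-251 + f)/(f + q)
m(-93, V((4 - 5)*2))/36673 = ((-251 - 93)/(-93 + (4 - 5)*2))/36673 = (-344/(-93 - 1*2))*(1/36673) = (-344/(-93 - 2))*(1/36673) = (-344/(-95))*(1/36673) = -1/95*(-344)*(1/36673) = (344/95)*(1/36673) = 344/3483935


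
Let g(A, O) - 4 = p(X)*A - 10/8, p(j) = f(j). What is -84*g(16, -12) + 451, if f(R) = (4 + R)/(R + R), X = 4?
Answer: -1124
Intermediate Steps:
f(R) = (4 + R)/(2*R) (f(R) = (4 + R)/((2*R)) = (4 + R)*(1/(2*R)) = (4 + R)/(2*R))
p(j) = (4 + j)/(2*j)
g(A, O) = 11/4 + A (g(A, O) = 4 + (((½)*(4 + 4)/4)*A - 10/8) = 4 + (((½)*(¼)*8)*A - 10*⅛) = 4 + (1*A - 5/4) = 4 + (A - 5/4) = 4 + (-5/4 + A) = 11/4 + A)
-84*g(16, -12) + 451 = -84*(11/4 + 16) + 451 = -84*75/4 + 451 = -1575 + 451 = -1124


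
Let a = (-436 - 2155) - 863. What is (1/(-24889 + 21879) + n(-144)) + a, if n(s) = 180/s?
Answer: -20800607/6020 ≈ -3455.3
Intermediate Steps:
a = -3454 (a = -2591 - 863 = -3454)
(1/(-24889 + 21879) + n(-144)) + a = (1/(-24889 + 21879) + 180/(-144)) - 3454 = (1/(-3010) + 180*(-1/144)) - 3454 = (-1/3010 - 5/4) - 3454 = -7527/6020 - 3454 = -20800607/6020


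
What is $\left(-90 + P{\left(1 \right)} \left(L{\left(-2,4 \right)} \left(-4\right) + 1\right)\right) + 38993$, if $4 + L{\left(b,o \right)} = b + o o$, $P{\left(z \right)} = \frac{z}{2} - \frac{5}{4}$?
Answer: $\frac{155729}{4} \approx 38932.0$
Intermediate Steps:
$P{\left(z \right)} = - \frac{5}{4} + \frac{z}{2}$ ($P{\left(z \right)} = z \frac{1}{2} - \frac{5}{4} = \frac{z}{2} - \frac{5}{4} = - \frac{5}{4} + \frac{z}{2}$)
$L{\left(b,o \right)} = -4 + b + o^{2}$ ($L{\left(b,o \right)} = -4 + \left(b + o o\right) = -4 + \left(b + o^{2}\right) = -4 + b + o^{2}$)
$\left(-90 + P{\left(1 \right)} \left(L{\left(-2,4 \right)} \left(-4\right) + 1\right)\right) + 38993 = \left(-90 + \left(- \frac{5}{4} + \frac{1}{2} \cdot 1\right) \left(\left(-4 - 2 + 4^{2}\right) \left(-4\right) + 1\right)\right) + 38993 = \left(-90 + \left(- \frac{5}{4} + \frac{1}{2}\right) \left(\left(-4 - 2 + 16\right) \left(-4\right) + 1\right)\right) + 38993 = \left(-90 - \frac{3 \left(10 \left(-4\right) + 1\right)}{4}\right) + 38993 = \left(-90 - \frac{3 \left(-40 + 1\right)}{4}\right) + 38993 = \left(-90 - - \frac{117}{4}\right) + 38993 = \left(-90 + \frac{117}{4}\right) + 38993 = - \frac{243}{4} + 38993 = \frac{155729}{4}$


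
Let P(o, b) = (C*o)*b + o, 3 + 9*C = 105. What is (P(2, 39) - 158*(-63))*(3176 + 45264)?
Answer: 525089600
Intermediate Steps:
C = 34/3 (C = -⅓ + (⅑)*105 = -⅓ + 35/3 = 34/3 ≈ 11.333)
P(o, b) = o + 34*b*o/3 (P(o, b) = (34*o/3)*b + o = 34*b*o/3 + o = o + 34*b*o/3)
(P(2, 39) - 158*(-63))*(3176 + 45264) = ((⅓)*2*(3 + 34*39) - 158*(-63))*(3176 + 45264) = ((⅓)*2*(3 + 1326) + 9954)*48440 = ((⅓)*2*1329 + 9954)*48440 = (886 + 9954)*48440 = 10840*48440 = 525089600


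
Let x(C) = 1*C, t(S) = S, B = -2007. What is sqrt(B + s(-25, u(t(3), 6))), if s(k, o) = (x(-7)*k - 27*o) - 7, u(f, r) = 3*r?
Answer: 5*I*sqrt(93) ≈ 48.218*I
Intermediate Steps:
x(C) = C
s(k, o) = -7 - 27*o - 7*k (s(k, o) = (-7*k - 27*o) - 7 = (-27*o - 7*k) - 7 = -7 - 27*o - 7*k)
sqrt(B + s(-25, u(t(3), 6))) = sqrt(-2007 + (-7 - 81*6 - 7*(-25))) = sqrt(-2007 + (-7 - 27*18 + 175)) = sqrt(-2007 + (-7 - 486 + 175)) = sqrt(-2007 - 318) = sqrt(-2325) = 5*I*sqrt(93)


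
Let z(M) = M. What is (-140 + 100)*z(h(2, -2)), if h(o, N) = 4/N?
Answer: 80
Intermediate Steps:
(-140 + 100)*z(h(2, -2)) = (-140 + 100)*(4/(-2)) = -160*(-1)/2 = -40*(-2) = 80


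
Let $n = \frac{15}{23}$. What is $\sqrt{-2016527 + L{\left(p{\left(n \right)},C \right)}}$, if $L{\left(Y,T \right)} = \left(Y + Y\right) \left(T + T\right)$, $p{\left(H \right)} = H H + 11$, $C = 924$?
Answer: $\frac{i \sqrt{1044404159}}{23} \approx 1405.1 i$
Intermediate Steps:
$n = \frac{15}{23}$ ($n = 15 \cdot \frac{1}{23} = \frac{15}{23} \approx 0.65217$)
$p{\left(H \right)} = 11 + H^{2}$ ($p{\left(H \right)} = H^{2} + 11 = 11 + H^{2}$)
$L{\left(Y,T \right)} = 4 T Y$ ($L{\left(Y,T \right)} = 2 Y 2 T = 4 T Y$)
$\sqrt{-2016527 + L{\left(p{\left(n \right)},C \right)}} = \sqrt{-2016527 + 4 \cdot 924 \left(11 + \left(\frac{15}{23}\right)^{2}\right)} = \sqrt{-2016527 + 4 \cdot 924 \left(11 + \frac{225}{529}\right)} = \sqrt{-2016527 + 4 \cdot 924 \cdot \frac{6044}{529}} = \sqrt{-2016527 + \frac{22338624}{529}} = \sqrt{- \frac{1044404159}{529}} = \frac{i \sqrt{1044404159}}{23}$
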